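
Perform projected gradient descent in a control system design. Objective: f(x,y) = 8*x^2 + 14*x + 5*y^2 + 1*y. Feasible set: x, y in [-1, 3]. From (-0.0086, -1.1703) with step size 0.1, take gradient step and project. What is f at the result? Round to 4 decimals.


Step 1: Compute gradient at (-0.0086, -1.1703).
grad_x = 2*8*-0.0086 + 14 = 13.8624
grad_y = 2*5*-1.1703 + 1 = -10.703
Step 2: Gradient step.
x_raw = -0.0086 - 0.1*13.8624 = -1.3948
y_raw = -1.1703 - 0.1*-10.703 = -0.1
Step 3: Project onto [-1, 3].
x_proj = clip(-1.3948) = -1.0
y_proj = clip(-0.1) = -0.1
Step 4: Evaluate f.
f(-1.0, -0.1) = -6.05


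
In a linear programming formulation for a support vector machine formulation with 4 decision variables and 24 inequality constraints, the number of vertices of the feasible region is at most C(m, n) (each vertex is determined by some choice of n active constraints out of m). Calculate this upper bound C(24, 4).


Each vertex corresponds to some choice of n active constraints out of m, so the number of vertices is at most C(m, n) = m! / (n!(m-n)!).
m = 24, n = 4
Numerator: 24 * 23 * 22 * 21
Denominator: 4! = 24
C(24, 4) = 10626


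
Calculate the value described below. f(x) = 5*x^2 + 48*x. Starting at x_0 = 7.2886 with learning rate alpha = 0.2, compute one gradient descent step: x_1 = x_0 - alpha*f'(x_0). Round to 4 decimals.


We compute the gradient at x_0 and apply the update.
f'(x) = 10*x + 48
f'(7.2886) = 10*7.2886 + 48 = 120.886
x_1 = 7.2886 - 0.2*120.886 = -16.8886


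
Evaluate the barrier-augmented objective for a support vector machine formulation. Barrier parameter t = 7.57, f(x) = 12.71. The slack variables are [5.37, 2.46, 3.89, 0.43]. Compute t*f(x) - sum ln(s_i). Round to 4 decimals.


Step 1: Compute log-barrier.
ln values: [1.6808, 0.9002, 1.3584, -0.844]
phi = -(1.6808 + 0.9002 + 1.3584 - 0.844) = -3.0954
Step 2: Compute augmented objective.
t*f(x) = 7.57*12.71 = 96.2147
Total = 96.2147 - 3.0954 = 93.1193


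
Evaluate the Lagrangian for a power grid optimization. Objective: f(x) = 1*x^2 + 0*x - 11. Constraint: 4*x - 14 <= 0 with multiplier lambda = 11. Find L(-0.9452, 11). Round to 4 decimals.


Step 1: Evaluate f(x).
f(-0.9452) = 1*(-0.9452)^2 + 0*(-0.9452) - 11 = -10.1066
Step 2: Evaluate g(x).
g(-0.9452) = 4*-0.9452 - 14 = -17.7808
Step 3: Compute Lagrangian.
L = -10.1066 + 11*-17.7808 = -205.6954


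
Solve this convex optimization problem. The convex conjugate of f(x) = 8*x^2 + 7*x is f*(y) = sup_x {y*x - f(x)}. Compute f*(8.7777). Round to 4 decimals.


f*(y) = sup_x {y*x - a*x^2 - b*x} = sup_x {(y-b)*x - a*x^2}
FOC: (y - b) - 2a*x = 0 => x* = (y - b)/(2a)
x* = (8.7777 - 7)/(2*8) = 0.1111
f*(8.7777) = (y-b)^2/(4a) = (8.7777 - 7)^2/(4*8)
= 3.1602/32 = 0.0988


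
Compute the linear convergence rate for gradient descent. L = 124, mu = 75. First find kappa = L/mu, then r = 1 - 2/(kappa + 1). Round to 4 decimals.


Step 1: Compute the condition number.
kappa = L/mu = 124/75 = 1.6533
Step 2: Compute the convergence rate.
r = 1 - 2/(kappa + 1) = 1 - 2*mu/(L + mu) = (L - mu)/(L + mu) = 49/199 = 0.2462


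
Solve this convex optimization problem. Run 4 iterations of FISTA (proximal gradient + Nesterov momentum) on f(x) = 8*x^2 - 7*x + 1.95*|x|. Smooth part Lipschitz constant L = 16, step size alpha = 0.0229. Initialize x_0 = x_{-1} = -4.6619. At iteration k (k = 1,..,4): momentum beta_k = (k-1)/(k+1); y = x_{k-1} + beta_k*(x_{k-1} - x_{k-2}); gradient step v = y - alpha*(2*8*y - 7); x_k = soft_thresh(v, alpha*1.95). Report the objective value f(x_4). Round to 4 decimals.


FISTA on f(x) = 8*x^2 - 7*x + 1.95*|x|
L = 16, alpha = 0.0229
Iteration 1: beta = 0.0, y = -4.6619 + 0.0*(-4.6619 + 4.6619) = -4.6619
  grad(y) = -81.5904, v = y - alpha*grad = -2.7935
  prox(v) = soft_thresh(-2.7935, 0.0447) = -2.7488
Iteration 2: beta = 0.3333, y = -2.7488 + 0.3333*(-2.7488 + 4.6619) = -2.1111
  grad(y) = -40.7781, v = y - alpha*grad = -1.1773
  prox(v) = soft_thresh(-1.1773, 0.0447) = -1.1327
Iteration 3: beta = 0.5, y = -1.1327 + 0.5*(-1.1327 + 2.7488) = -0.3246
  grad(y) = -12.1932, v = y - alpha*grad = -0.0454
  prox(v) = soft_thresh(-0.0454, 0.0447) = -0.0007
Iteration 4: beta = 0.6, y = -0.0007 + 0.6*(-0.0007 + 1.1327) = 0.6785
  grad(y) = 3.8557, v = y - alpha*grad = 0.5902
  prox(v) = soft_thresh(0.5902, 0.0447) = 0.5455
f(x_4) = 8*0.5455^2 - 7*0.5455 + 1.95*|0.5455| = -0.3741


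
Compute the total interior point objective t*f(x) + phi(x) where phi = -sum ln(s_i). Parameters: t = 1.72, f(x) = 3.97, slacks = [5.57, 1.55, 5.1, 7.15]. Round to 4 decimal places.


Step 1: Compute log-barrier.
ln values: [1.7174, 0.4383, 1.6292, 1.9671]
phi = -(1.7174 + 0.4383 + 1.6292 + 1.9671) = -5.752
Step 2: Compute augmented objective.
t*f(x) = 1.72*3.97 = 6.8284
Total = 6.8284 - 5.752 = 1.0764


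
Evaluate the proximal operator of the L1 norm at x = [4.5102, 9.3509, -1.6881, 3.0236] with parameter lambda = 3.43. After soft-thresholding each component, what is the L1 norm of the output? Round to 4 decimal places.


Soft-thresholding with lambda = 3.43:
prox(4.5102) = sign(4.5102)*max(|4.5102| - 3.43, 0) = 1.0802
prox(9.3509) = sign(9.3509)*max(|9.3509| - 3.43, 0) = 5.9209
prox(-1.6881) = sign(-1.6881)*max(|-1.6881| - 3.43, 0) = 0.0
prox(3.0236) = sign(3.0236)*max(|3.0236| - 3.43, 0) = 0.0
prox(x) = [1.0802, 5.9209, 0.0, 0.0]
||prox(x)||_1 = 1.0802 + 5.9209 + 0.0 + 0.0 = 7.0011


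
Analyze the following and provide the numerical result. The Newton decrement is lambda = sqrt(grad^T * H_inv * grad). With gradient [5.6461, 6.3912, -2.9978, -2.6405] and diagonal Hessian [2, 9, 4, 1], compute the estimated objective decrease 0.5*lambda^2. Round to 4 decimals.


Step 1: H is diagonal, so H^(-1) * g = [2.8231, 0.7101, -0.7495, -2.6405].
Step 2: g^T H^(-1) g = sum_i g_i^2 / H_ii
  = (5.6461)^2/2 + (6.3912)^2/9 + (-2.9978)^2/4 + (-2.6405)^2/1
  = 15.9392 + 4.5386 + 2.2467 + 6.9722 = 29.6968
Step 3: Objective decrease = 0.5 * g^T H^(-1) g = 14.8484


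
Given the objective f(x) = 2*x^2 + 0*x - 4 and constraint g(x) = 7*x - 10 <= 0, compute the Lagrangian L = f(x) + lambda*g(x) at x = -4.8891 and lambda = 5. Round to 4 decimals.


Step 1: Evaluate f(x).
f(-4.8891) = 2*(-4.8891)^2 + 0*(-4.8891) - 4 = 43.8066
Step 2: Evaluate g(x).
g(-4.8891) = 7*-4.8891 - 10 = -44.2237
Step 3: Compute Lagrangian.
L = 43.8066 + 5*-44.2237 = -177.3119


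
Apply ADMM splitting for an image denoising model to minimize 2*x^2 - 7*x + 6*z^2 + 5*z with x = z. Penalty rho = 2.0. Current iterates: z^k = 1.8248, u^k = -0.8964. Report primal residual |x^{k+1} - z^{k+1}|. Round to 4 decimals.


ADMM iteration with rho = 2.0, z^k = 1.8248, u^k = -0.8964
Step 1: x-update.
Minimize 2*x^2 - 7*x + (2.0/2)*(x - 1.8248 - 0.8964)^2
FOC: (2*2 + 2.0)*x = 7 + 2.0*(1.8248 + 0.8964)
x^{k+1} = 2.0737
Step 2: z-update.
Minimize 6*z^2 + 5*z + (2.0/2)*(2.0737 - z - 0.8964)^2
FOC: (2*6 + 2.0)*z = -5 + 2.0*(2.0737 - 0.8964)
z^{k+1} = -0.189
Step 3: u-update.
u^{k+1} = -0.8964 + 2.0737 + 0.189 = 1.3663
Step 4: Primal residual = |2.0737 + 0.189| = 2.2627


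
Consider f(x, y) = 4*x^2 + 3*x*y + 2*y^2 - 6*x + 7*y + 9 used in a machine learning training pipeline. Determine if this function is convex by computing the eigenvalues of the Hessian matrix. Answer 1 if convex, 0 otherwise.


The Hessian of f(x,y) = 4*x^2 + 3*x*y + 2*y^2 - 6*x + 7*y + 9 is:
H = [[8, 3], [3, 4]]
Trace = 8 + 4 = 12
Determinant = 8*4 - (3)^2 = 23
Discriminant = (12)^2 - 4*23 = 52.0
Eigenvalues: lambda_1 = 2.3944, lambda_2 = 9.6056
The function is convex.

1


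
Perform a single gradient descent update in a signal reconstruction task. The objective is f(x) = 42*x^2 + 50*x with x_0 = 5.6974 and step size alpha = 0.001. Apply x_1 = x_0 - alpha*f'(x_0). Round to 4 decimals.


We compute the gradient at x_0 and apply the update.
f'(x) = 84*x + 50
f'(5.6974) = 84*5.6974 + 50 = 528.5816
x_1 = 5.6974 - 0.001*528.5816 = 5.1688


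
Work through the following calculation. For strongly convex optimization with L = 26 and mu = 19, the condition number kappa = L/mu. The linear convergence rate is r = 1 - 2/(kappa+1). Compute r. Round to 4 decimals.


Step 1: Compute the condition number.
kappa = L/mu = 26/19 = 1.3684
Step 2: Compute the convergence rate.
r = 1 - 2/(kappa + 1) = 1 - 2*mu/(L + mu) = (L - mu)/(L + mu) = 7/45 = 0.1556


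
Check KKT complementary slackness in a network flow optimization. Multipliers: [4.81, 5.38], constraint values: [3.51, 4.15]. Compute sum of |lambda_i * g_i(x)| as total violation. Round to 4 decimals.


KKT complementary slackness check:
lambda_1 * g_1 = 4.81 * 3.51 = 16.8831
lambda_2 * g_2 = 5.38 * 4.15 = 22.327
Total violation = 16.8831 + 22.327 = 39.2101


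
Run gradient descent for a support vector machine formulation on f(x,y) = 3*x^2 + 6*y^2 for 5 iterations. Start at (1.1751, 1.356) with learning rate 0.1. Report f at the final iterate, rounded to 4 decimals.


Gradient descent on f(x,y) = 3*x^2 + 6*y^2.
Starting point: (1.1751, 1.356), alpha = 0.1
Step 1: grad_x = 2*3*1.1751 = 7.0506, grad_y = 2*6*1.356 = 16.272
  x_1 = 1.1751 - 0.1*7.0506 = 0.47
  y_1 = 1.356 - 0.1*16.272 = -0.2712
Step 2: grad_x = 2*3*0.47 = 2.8202, grad_y = 2*6*-0.2712 = -3.2544
  x_2 = 0.47 - 0.1*2.8202 = 0.188
  y_2 = -0.2712 - 0.1*-3.2544 = 0.0542
Step 3: grad_x = 2*3*0.188 = 1.1281, grad_y = 2*6*0.0542 = 0.6509
  x_3 = 0.188 - 0.1*1.1281 = 0.0752
  y_3 = 0.0542 - 0.1*0.6509 = -0.0108
Step 4: grad_x = 2*3*0.0752 = 0.4512, grad_y = 2*6*-0.0108 = -0.1302
  x_4 = 0.0752 - 0.1*0.4512 = 0.0301
  y_4 = -0.0108 - 0.1*-0.1302 = 0.0022
Step 5: grad_x = 2*3*0.0301 = 0.1805, grad_y = 2*6*0.0022 = 0.026
  x_5 = 0.0301 - 0.1*0.1805 = 0.012
  y_5 = 0.0022 - 0.1*0.026 = -0.0004
f(0.012, -0.0004) = 3*0.012^2 + 6*(-0.0004)^2 = 0.0004


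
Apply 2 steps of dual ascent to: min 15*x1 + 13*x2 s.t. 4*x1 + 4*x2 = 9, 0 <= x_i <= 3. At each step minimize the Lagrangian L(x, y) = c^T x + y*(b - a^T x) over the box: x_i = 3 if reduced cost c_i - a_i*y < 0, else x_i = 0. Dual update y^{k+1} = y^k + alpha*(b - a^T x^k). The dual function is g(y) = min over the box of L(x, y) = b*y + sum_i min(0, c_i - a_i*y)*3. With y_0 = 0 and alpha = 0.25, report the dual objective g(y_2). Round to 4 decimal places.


Dual ascent for LP: min 15*x1 + 13*x2, 4*x1 + 4*x2 = 9, 0 <= x_i <= 3
Step 1: y^k = 0.0, reduced costs: (15.0, 13.0)
  x^k = (0.0, 0.0), subgradient = b - a^T x = 9.0
  y^{k+1} = 0.0 + 0.25*9.0 = 2.25
Step 2: y^k = 2.25, reduced costs: (6.0, 4.0)
  x^k = (0.0, 0.0), subgradient = b - a^T x = 9.0
  y^{k+1} = 2.25 + 0.25*9.0 = 4.5
Dual objective at y_2 = 4.5: reduced costs (-3.0, -5.0), box minimizer x = (3.0, 3.0)
g(y_2) = b*y + (c1 - a1*y)*x1 + (c2 - a2*y)*x2 = 9*4.5 + (-3.0)*3.0 + (-5.0)*3.0 = 40.5 - 9.0 - 15.0 = 16.5


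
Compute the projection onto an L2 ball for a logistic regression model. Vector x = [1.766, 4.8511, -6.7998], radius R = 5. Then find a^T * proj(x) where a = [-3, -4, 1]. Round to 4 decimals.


Step 1: Compute ||x|| (intermediates to 6 decimals).
||x|| = sqrt(1.766^2 + 4.8511^2 + (-6.7998)^2) = 8.537518
Step 2: Project.
Since ||x|| > R, scale = R/||x|| = 5/8.537518 = 0.58565, proj(x) = scale * x
proj(x) = [1.034258, 2.841047, -3.982303]
Step 3: Dot product.
a^T * proj(x) = -3*1.034258 - 4*2.841047 + 1*(-3.982303) = -18.4493


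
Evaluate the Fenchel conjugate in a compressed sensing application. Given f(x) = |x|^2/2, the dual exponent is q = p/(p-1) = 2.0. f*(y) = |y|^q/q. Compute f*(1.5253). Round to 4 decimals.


The conjugate exponent q satisfies 1/p + 1/q = 1.
p = 2, so q = 2/(2 - 1) = 2.0
|y|^q = 1.5253^2.0 = 2.3265
f*(1.5253) = 2.3265 / 2.0 = 1.1633


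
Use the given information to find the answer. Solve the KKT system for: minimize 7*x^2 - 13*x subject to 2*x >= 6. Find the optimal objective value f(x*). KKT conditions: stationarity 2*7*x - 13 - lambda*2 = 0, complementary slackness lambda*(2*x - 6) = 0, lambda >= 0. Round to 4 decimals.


Step 1: Try lambda = 0 (constraint inactive).
x_unc = 13/(2*7) = 0.9286
Check: 2*0.9286 = 1.8572 < 6 -- violated!
Step 2: Constraint must be active: 2*x = 6
x* = 6/2 = 3.0
lambda = (2*7*3.0 - 13)/2 = 14.5
Step 3: Compute optimal value.
f(x*) = 7*3.0^2 - 13*3.0 = 24.0


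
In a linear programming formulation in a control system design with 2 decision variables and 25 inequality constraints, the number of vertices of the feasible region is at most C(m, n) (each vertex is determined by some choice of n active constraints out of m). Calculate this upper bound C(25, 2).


Each vertex corresponds to some choice of n active constraints out of m, so the number of vertices is at most C(m, n) = m! / (n!(m-n)!).
m = 25, n = 2
Numerator: 25 * 24
Denominator: 2! = 2
C(25, 2) = 300


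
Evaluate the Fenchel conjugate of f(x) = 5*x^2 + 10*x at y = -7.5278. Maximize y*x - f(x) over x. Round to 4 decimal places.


f*(y) = sup_x {y*x - a*x^2 - b*x} = sup_x {(y-b)*x - a*x^2}
FOC: (y - b) - 2a*x = 0 => x* = (y - b)/(2a)
x* = (-7.5278 - 10)/(2*5) = -1.7528
f*(-7.5278) = (y-b)^2/(4a) = (-7.5278 - 10)^2/(4*5)
= 307.2238/20 = 15.3612


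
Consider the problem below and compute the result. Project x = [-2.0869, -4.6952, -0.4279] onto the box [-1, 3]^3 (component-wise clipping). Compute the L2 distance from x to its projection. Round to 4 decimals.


Project each component onto [-1, 3].
clip(-2.0869) = -1.0, clip(-4.6952) = -1.0, clip(-0.4279) = -0.4279
Projection = [-1.0, -1.0, -0.4279]
Squared diffs: [1.1814, 13.6545, 0.0]
Distance = sqrt(14.8359) = 3.8517


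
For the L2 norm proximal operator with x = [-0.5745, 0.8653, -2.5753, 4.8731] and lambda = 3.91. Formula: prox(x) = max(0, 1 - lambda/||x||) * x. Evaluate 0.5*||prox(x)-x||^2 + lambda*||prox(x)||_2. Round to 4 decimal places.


Step 1: Compute ||x||.
||x|| = 5.6087
Step 2: Compute scaling factor.
scale = max(0, 1 - 3.91/5.6087) = 0.3029
Step 3: prox(x) = [-0.174, 0.2621, -0.78, 1.4759]
||prox(x)|| = 1.6987
Step 4: Proximal objective.
0.5*||prox-x||^2 = 7.6441
lambda*||prox|| = 6.6419
Total = 14.2862


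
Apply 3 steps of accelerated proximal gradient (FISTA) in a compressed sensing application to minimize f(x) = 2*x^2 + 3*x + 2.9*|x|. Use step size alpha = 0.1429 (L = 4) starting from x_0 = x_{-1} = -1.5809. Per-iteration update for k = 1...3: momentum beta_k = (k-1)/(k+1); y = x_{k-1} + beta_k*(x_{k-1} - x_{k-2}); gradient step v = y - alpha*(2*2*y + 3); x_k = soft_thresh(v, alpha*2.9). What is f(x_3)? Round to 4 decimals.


FISTA on f(x) = 2*x^2 + 3*x + 2.9*|x|
L = 4, alpha = 0.1429
Iteration 1: beta = 0.0, y = -1.5809 + 0.0*(-1.5809 + 1.5809) = -1.5809
  grad(y) = -3.3236, v = y - alpha*grad = -1.106
  prox(v) = soft_thresh(-1.106, 0.4144) = -0.6915
Iteration 2: beta = 0.3333, y = -0.6915 + 0.3333*(-0.6915 + 1.5809) = -0.3951
  grad(y) = 1.4196, v = y - alpha*grad = -0.598
  prox(v) = soft_thresh(-0.598, 0.4144) = -0.1835
Iteration 3: beta = 0.5, y = -0.1835 + 0.5*(-0.1835 + 0.6915) = 0.0704
  grad(y) = 3.2818, v = y - alpha*grad = -0.3985
  prox(v) = soft_thresh(-0.3985, 0.4144) = 0.0
f(x_3) = 2*0.0^2 + 3*0.0 + 2.9*|0.0| = 0.0


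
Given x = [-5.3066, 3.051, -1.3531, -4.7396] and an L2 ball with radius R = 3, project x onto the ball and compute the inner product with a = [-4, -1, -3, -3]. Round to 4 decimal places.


Step 1: Compute ||x|| (intermediates to 6 decimals).
||x|| = sqrt((-5.3066)^2 + 3.051^2 + (-1.3531)^2 + (-4.7396)^2) = 7.858963
Step 2: Project.
Since ||x|| > R, scale = R/||x|| = 3/7.858963 = 0.38173, proj(x) = scale * x
proj(x) = [-2.025688, 1.164658, -0.516519, -1.809248]
Step 3: Dot product.
a^T * proj(x) = -4*(-2.025688) - 1*1.164658 - 3*(-0.516519) - 3*(-1.809248) = 13.9154


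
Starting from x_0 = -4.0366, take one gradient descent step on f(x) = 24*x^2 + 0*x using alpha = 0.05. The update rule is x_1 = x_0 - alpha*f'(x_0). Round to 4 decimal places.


We compute the gradient at x_0 and apply the update.
f'(x) = 48*x + 0
f'(-4.0366) = 48*-4.0366 + 0 = -193.7568
x_1 = -4.0366 - 0.05*-193.7568 = 5.6512


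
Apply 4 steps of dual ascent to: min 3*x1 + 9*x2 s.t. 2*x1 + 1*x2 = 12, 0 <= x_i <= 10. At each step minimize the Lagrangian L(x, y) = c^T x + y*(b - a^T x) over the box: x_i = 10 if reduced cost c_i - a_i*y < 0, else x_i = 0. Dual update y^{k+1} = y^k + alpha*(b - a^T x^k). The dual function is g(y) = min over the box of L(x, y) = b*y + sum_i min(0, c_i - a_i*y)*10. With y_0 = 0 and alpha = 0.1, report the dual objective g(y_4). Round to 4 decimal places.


Dual ascent for LP: min 3*x1 + 9*x2, 2*x1 + 1*x2 = 12, 0 <= x_i <= 10
Step 1: y^k = 0.0, reduced costs: (3.0, 9.0)
  x^k = (0.0, 0.0), subgradient = b - a^T x = 12.0
  y^{k+1} = 0.0 + 0.1*12.0 = 1.2
Step 2: y^k = 1.2, reduced costs: (0.6, 7.8)
  x^k = (0.0, 0.0), subgradient = b - a^T x = 12.0
  y^{k+1} = 1.2 + 0.1*12.0 = 2.4
Step 3: y^k = 2.4, reduced costs: (-1.8, 6.6)
  x^k = (10.0, 0.0), subgradient = b - a^T x = -8.0
  y^{k+1} = 2.4 + 0.1*-8.0 = 1.6
Step 4: y^k = 1.6, reduced costs: (-0.2, 7.4)
  x^k = (10.0, 0.0), subgradient = b - a^T x = -8.0
  y^{k+1} = 1.6 + 0.1*-8.0 = 0.8
Dual objective at y_4 = 0.8: reduced costs (1.4, 8.2), box minimizer x = (0.0, 0.0)
g(y_4) = b*y + (c1 - a1*y)*x1 + (c2 - a2*y)*x2 = 12*0.8 + 1.4*0.0 + 8.2*0.0 = 9.6 + 0.0 + 0.0 = 9.6


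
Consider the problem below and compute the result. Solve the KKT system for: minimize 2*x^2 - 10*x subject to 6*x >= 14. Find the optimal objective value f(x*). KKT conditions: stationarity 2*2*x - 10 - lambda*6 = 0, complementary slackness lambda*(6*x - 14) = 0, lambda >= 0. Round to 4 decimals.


Step 1: Try lambda = 0 (constraint inactive).
Stationarity: 2*2*x - 10 = 0
x* = 10/(2*2) = 2.5
Check constraint: 6*2.5 = 15.0 >= 14 -- satisfied.
Step 2: Compute optimal value.
f(x*) = 2*2.5^2 - 10*2.5 = -12.5


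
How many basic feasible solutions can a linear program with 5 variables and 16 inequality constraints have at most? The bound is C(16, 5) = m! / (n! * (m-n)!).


Each vertex corresponds to some choice of n active constraints out of m, so the number of vertices is at most C(m, n) = m! / (n!(m-n)!).
m = 16, n = 5
Numerator: 16 * 15 * 14 * 13 * 12
Denominator: 5! = 120
C(16, 5) = 4368


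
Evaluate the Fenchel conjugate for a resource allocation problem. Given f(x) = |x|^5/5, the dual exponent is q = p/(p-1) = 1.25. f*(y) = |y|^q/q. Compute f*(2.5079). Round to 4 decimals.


The conjugate exponent q satisfies 1/p + 1/q = 1.
p = 5, so q = 5/(5 - 1) = 1.25
|y|^q = 2.5079^1.25 = 3.156
f*(2.5079) = 3.156 / 1.25 = 2.5248


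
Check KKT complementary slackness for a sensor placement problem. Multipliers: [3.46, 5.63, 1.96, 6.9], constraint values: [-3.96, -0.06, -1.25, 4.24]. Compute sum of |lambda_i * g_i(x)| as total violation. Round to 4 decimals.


KKT complementary slackness check:
lambda_1 * g_1 = 3.46 * -3.96 = -13.7016
lambda_2 * g_2 = 5.63 * -0.06 = -0.3378
lambda_3 * g_3 = 1.96 * -1.25 = -2.45
lambda_4 * g_4 = 6.9 * 4.24 = 29.256
Total violation = 13.7016 + 0.3378 + 2.45 + 29.256 = 45.7454


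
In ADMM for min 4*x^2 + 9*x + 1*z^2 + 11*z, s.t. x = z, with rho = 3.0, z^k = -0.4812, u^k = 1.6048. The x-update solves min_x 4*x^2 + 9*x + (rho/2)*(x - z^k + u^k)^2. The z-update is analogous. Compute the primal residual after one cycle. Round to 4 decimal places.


ADMM iteration with rho = 3.0, z^k = -0.4812, u^k = 1.6048
Step 1: x-update.
Minimize 4*x^2 + 9*x + (3.0/2)*(x + 0.4812 + 1.6048)^2
FOC: (2*4 + 3.0)*x = -9 + 3.0*(-0.4812 - 1.6048)
x^{k+1} = -1.3871
Step 2: z-update.
Minimize 1*z^2 + 11*z + (3.0/2)*(-1.3871 - z + 1.6048)^2
FOC: (2*1 + 3.0)*z = -11 + 3.0*(-1.3871 + 1.6048)
z^{k+1} = -2.0694
Step 3: u-update.
u^{k+1} = 1.6048 - 1.3871 + 2.0694 = 2.2871
Step 4: Primal residual = |-1.3871 + 2.0694| = 0.6823


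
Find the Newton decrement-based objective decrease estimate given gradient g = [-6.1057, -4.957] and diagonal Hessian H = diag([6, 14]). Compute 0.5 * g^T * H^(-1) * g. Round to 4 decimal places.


Step 1: H is diagonal, so H^(-1) * g = [-1.0176, -0.3541].
Step 2: g^T H^(-1) g = sum_i g_i^2 / H_ii
  = (-6.1057)^2/6 + (-4.957)^2/14
  = 6.2133 + 1.7551 = 7.9684
Step 3: Objective decrease = 0.5 * g^T H^(-1) g = 3.9842


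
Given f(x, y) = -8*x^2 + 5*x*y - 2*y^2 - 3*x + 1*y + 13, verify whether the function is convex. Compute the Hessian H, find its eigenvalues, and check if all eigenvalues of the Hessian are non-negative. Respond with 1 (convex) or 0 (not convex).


The Hessian of f(x,y) = -8*x^2 + 5*x*y - 2*y^2 - 3*x + 1*y + 13 is:
H = [[-16, 5], [5, -4]]
Trace = -16 - 4 = -20
Determinant = -16*-4 - (5)^2 = 39
Discriminant = (-20)^2 - 4*39 = 244.0
Eigenvalues: lambda_1 = -17.8102, lambda_2 = -2.1898
The function is not convex.

0


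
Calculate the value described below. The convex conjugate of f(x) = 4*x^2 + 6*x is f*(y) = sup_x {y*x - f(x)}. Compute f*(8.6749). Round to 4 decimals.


f*(y) = sup_x {y*x - a*x^2 - b*x} = sup_x {(y-b)*x - a*x^2}
FOC: (y - b) - 2a*x = 0 => x* = (y - b)/(2a)
x* = (8.6749 - 6)/(2*4) = 0.3344
f*(8.6749) = (y-b)^2/(4a) = (8.6749 - 6)^2/(4*4)
= 7.1551/16 = 0.4472


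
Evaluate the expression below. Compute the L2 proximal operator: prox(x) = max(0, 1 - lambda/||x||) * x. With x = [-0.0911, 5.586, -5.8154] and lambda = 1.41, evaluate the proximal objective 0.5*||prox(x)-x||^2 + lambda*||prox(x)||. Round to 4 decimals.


Step 1: Compute ||x||.
||x|| = 8.0642
Step 2: Compute scaling factor.
scale = max(0, 1 - 1.41/8.0642) = 0.8252
Step 3: prox(x) = [-0.0752, 4.6093, -4.7986]
||prox(x)|| = 6.6542
Step 4: Proximal objective.
0.5*||prox-x||^2 = 0.9941
lambda*||prox|| = 9.3824
Total = 10.3764


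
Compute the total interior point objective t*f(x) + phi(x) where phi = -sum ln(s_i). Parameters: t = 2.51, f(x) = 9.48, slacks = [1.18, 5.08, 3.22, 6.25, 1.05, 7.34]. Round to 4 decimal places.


Step 1: Compute log-barrier.
ln values: [0.1655, 1.6253, 1.1694, 1.8326, 0.0488, 1.9933]
phi = -(0.1655 + 1.6253 + 1.1694 + 1.8326 + 0.0488 + 1.9933) = -6.8349
Step 2: Compute augmented objective.
t*f(x) = 2.51*9.48 = 23.7948
Total = 23.7948 - 6.8349 = 16.9599


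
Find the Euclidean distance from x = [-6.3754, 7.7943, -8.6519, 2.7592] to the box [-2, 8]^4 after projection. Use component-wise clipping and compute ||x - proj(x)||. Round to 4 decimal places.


Project each component onto [-2, 8].
clip(-6.3754) = -2.0, clip(7.7943) = 7.7943, clip(-8.6519) = -2.0, clip(2.7592) = 2.7592
Projection = [-2.0, 7.7943, -2.0, 2.7592]
Squared diffs: [19.1441, 0.0, 44.2478, 0.0]
Distance = sqrt(63.3919) = 7.9619


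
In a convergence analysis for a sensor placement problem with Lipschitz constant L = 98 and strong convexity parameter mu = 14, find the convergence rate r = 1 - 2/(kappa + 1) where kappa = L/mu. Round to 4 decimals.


Step 1: Compute the condition number.
kappa = L/mu = 98/14 = 7.0
Step 2: Compute the convergence rate.
r = 1 - 2/(kappa + 1) = 1 - 2*mu/(L + mu) = (L - mu)/(L + mu) = 84/112 = 0.75


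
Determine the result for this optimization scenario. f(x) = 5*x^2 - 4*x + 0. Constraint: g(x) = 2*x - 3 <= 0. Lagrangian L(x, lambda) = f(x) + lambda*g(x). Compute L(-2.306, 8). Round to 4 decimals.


Step 1: Evaluate f(x).
f(-2.306) = 5*(-2.306)^2 - 4*(-2.306) + 0 = 35.8122
Step 2: Evaluate g(x).
g(-2.306) = 2*-2.306 - 3 = -7.612
Step 3: Compute Lagrangian.
L = 35.8122 + 8*-7.612 = -25.0838


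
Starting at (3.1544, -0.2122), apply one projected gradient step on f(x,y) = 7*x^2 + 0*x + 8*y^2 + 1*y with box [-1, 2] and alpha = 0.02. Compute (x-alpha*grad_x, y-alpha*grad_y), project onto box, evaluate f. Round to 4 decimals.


Step 1: Compute gradient at (3.1544, -0.2122).
grad_x = 2*7*3.1544 + 0 = 44.1616
grad_y = 2*8*-0.2122 + 1 = -2.3952
Step 2: Gradient step.
x_raw = 3.1544 - 0.02*44.1616 = 2.2712
y_raw = -0.2122 - 0.02*-2.3952 = -0.1643
Step 3: Project onto [-1, 2].
x_proj = clip(2.2712) = 2.0
y_proj = clip(-0.1643) = -0.1643
Step 4: Evaluate f.
f(2.0, -0.1643) = 28.0516


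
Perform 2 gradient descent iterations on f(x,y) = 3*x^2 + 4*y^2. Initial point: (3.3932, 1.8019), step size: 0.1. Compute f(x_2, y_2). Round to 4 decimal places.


Gradient descent on f(x,y) = 3*x^2 + 4*y^2.
Starting point: (3.3932, 1.8019), alpha = 0.1
Step 1: grad_x = 2*3*3.3932 = 20.3592, grad_y = 2*4*1.8019 = 14.4152
  x_1 = 3.3932 - 0.1*20.3592 = 1.3573
  y_1 = 1.8019 - 0.1*14.4152 = 0.3604
Step 2: grad_x = 2*3*1.3573 = 8.1437, grad_y = 2*4*0.3604 = 2.883
  x_2 = 1.3573 - 0.1*8.1437 = 0.5429
  y_2 = 0.3604 - 0.1*2.883 = 0.0721
f(0.5429, 0.0721) = 3*0.5429^2 + 4*0.0721^2 = 0.905


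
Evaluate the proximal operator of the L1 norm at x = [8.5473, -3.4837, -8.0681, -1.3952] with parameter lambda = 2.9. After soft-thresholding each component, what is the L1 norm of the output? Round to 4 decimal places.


Soft-thresholding with lambda = 2.9:
prox(8.5473) = sign(8.5473)*max(|8.5473| - 2.9, 0) = 5.6473
prox(-3.4837) = sign(-3.4837)*max(|-3.4837| - 2.9, 0) = -0.5837
prox(-8.0681) = sign(-8.0681)*max(|-8.0681| - 2.9, 0) = -5.1681
prox(-1.3952) = sign(-1.3952)*max(|-1.3952| - 2.9, 0) = 0.0
prox(x) = [5.6473, -0.5837, -5.1681, 0.0]
||prox(x)||_1 = 5.6473 + 0.5837 + 5.1681 + 0.0 = 11.3991


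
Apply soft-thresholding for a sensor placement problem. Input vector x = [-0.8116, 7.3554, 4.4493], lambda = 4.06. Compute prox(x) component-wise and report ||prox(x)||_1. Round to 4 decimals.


Soft-thresholding with lambda = 4.06:
prox(-0.8116) = sign(-0.8116)*max(|-0.8116| - 4.06, 0) = 0.0
prox(7.3554) = sign(7.3554)*max(|7.3554| - 4.06, 0) = 3.2954
prox(4.4493) = sign(4.4493)*max(|4.4493| - 4.06, 0) = 0.3893
prox(x) = [0.0, 3.2954, 0.3893]
||prox(x)||_1 = 0.0 + 3.2954 + 0.3893 = 3.6847


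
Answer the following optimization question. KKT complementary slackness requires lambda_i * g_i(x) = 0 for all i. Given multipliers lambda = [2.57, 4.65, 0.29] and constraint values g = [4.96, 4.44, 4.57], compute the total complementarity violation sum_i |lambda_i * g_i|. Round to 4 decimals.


KKT complementary slackness check:
lambda_1 * g_1 = 2.57 * 4.96 = 12.7472
lambda_2 * g_2 = 4.65 * 4.44 = 20.646
lambda_3 * g_3 = 0.29 * 4.57 = 1.3253
Total violation = 12.7472 + 20.646 + 1.3253 = 34.7185


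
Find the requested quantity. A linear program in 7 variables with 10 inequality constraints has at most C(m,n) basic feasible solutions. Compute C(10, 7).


Each vertex corresponds to some choice of n active constraints out of m, so the number of vertices is at most C(m, n) = m! / (n!(m-n)!).
m = 10, n = 7
Numerator: 10 * 9 * 8 * 7 * 6 * 5 * 4
Denominator: 7! = 5040
C(10, 7) = 120


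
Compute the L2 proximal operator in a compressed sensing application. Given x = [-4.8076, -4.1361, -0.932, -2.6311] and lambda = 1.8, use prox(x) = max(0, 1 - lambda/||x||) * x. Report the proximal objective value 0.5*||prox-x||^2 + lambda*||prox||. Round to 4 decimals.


Step 1: Compute ||x||.
||x|| = 6.929
Step 2: Compute scaling factor.
scale = max(0, 1 - 1.8/6.929) = 0.7402
Step 3: prox(x) = [-3.5587, -3.0616, -0.6899, -1.9476]
||prox(x)|| = 5.129
Step 4: Proximal objective.
0.5*||prox-x||^2 = 1.62
lambda*||prox|| = 9.2322
Total = 10.8523


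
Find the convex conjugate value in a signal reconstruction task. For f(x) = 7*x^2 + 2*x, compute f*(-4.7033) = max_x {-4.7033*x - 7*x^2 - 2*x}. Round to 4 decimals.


f*(y) = sup_x {y*x - a*x^2 - b*x} = sup_x {(y-b)*x - a*x^2}
FOC: (y - b) - 2a*x = 0 => x* = (y - b)/(2a)
x* = (-4.7033 - 2)/(2*7) = -0.4788
f*(-4.7033) = (y-b)^2/(4a) = (-4.7033 - 2)^2/(4*7)
= 44.9342/28 = 1.6048


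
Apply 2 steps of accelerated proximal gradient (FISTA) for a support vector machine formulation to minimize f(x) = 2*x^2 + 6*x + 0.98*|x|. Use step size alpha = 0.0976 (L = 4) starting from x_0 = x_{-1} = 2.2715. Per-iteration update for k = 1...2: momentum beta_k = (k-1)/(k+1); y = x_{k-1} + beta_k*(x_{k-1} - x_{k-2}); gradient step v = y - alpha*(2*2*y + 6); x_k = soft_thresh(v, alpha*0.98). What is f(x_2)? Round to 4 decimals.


FISTA on f(x) = 2*x^2 + 6*x + 0.98*|x|
L = 4, alpha = 0.0976
Iteration 1: beta = 0.0, y = 2.2715 + 0.0*(2.2715 - 2.2715) = 2.2715
  grad(y) = 15.086, v = y - alpha*grad = 0.7991
  prox(v) = soft_thresh(0.7991, 0.0956) = 0.7035
Iteration 2: beta = 0.3333, y = 0.7035 + 0.3333*(0.7035 - 2.2715) = 0.1808
  grad(y) = 6.7231, v = y - alpha*grad = -0.4754
  prox(v) = soft_thresh(-0.4754, 0.0956) = -0.3797
f(x_2) = 2*(-0.3797)^2 + 6*(-0.3797) + 0.98*|-0.3797| = -1.6179


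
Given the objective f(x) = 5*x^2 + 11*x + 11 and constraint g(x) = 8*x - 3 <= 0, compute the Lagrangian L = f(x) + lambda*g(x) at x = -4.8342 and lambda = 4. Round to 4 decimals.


Step 1: Evaluate f(x).
f(-4.8342) = 5*(-4.8342)^2 + 11*(-4.8342) + 11 = 74.6712
Step 2: Evaluate g(x).
g(-4.8342) = 8*-4.8342 - 3 = -41.6736
Step 3: Compute Lagrangian.
L = 74.6712 + 4*-41.6736 = -92.0232


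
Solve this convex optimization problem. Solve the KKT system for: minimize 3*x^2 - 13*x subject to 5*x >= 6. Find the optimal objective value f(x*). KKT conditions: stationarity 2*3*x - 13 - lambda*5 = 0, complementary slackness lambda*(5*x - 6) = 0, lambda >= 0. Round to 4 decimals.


Step 1: Try lambda = 0 (constraint inactive).
Stationarity: 2*3*x - 13 = 0
x* = 13/(2*3) = 13/6 = 2.1667 (rounded; the exact value 13/6 is used below)
Check constraint: 5*2.1667 = 10.8335 >= 6 -- satisfied.
Step 2: Compute optimal value.
f(x*) = 3*(13/6)^2 - 13*(13/6) = -14.0833


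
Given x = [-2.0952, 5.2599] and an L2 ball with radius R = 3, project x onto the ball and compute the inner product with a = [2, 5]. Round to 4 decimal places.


Step 1: Compute ||x|| (intermediates to 6 decimals).
||x|| = sqrt((-2.0952)^2 + 5.2599^2) = 5.661838
Step 2: Project.
Since ||x|| > R, scale = R/||x|| = 3/5.661838 = 0.529863, proj(x) = scale * x
proj(x) = [-1.110169, 2.787026]
Step 3: Dot product.
a^T * proj(x) = 2*(-1.110169) + 5*2.787026 = 11.7148


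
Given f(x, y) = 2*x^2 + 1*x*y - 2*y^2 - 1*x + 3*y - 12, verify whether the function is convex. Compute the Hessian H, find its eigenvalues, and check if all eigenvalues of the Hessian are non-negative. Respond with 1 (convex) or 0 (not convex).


The Hessian of f(x,y) = 2*x^2 + 1*x*y - 2*y^2 - 1*x + 3*y - 12 is:
H = [[4, 1], [1, -4]]
Trace = 4 - 4 = 0
Determinant = 4*-4 - (1)^2 = -17
Discriminant = (0)^2 - 4*-17 = 68.0
Eigenvalues: lambda_1 = -4.1231, lambda_2 = 4.1231
The function is not convex.

0


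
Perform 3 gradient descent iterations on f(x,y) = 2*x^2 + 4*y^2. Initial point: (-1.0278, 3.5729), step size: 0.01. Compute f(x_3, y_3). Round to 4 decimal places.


Gradient descent on f(x,y) = 2*x^2 + 4*y^2.
Starting point: (-1.0278, 3.5729), alpha = 0.01
Step 1: grad_x = 2*2*-1.0278 = -4.1112, grad_y = 2*4*3.5729 = 28.5832
  x_1 = -1.0278 - 0.01*-4.1112 = -0.9867
  y_1 = 3.5729 - 0.01*28.5832 = 3.2871
Step 2: grad_x = 2*2*-0.9867 = -3.9468, grad_y = 2*4*3.2871 = 26.2965
  x_2 = -0.9867 - 0.01*-3.9468 = -0.9472
  y_2 = 3.2871 - 0.01*26.2965 = 3.0241
Step 3: grad_x = 2*2*-0.9472 = -3.7889, grad_y = 2*4*3.0241 = 24.1928
  x_3 = -0.9472 - 0.01*-3.7889 = -0.9093
  y_3 = 3.0241 - 0.01*24.1928 = 2.7822
f(-0.9093, 2.7822) = 2*(-0.9093)^2 + 4*2.7822^2 = 32.6157


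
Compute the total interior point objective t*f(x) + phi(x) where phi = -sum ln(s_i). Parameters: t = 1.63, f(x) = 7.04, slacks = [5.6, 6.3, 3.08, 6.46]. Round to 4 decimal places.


Step 1: Compute log-barrier.
ln values: [1.7228, 1.8405, 1.1249, 1.8656]
phi = -(1.7228 + 1.8405 + 1.1249 + 1.8656) = -6.5539
Step 2: Compute augmented objective.
t*f(x) = 1.63*7.04 = 11.4752
Total = 11.4752 - 6.5539 = 4.9213


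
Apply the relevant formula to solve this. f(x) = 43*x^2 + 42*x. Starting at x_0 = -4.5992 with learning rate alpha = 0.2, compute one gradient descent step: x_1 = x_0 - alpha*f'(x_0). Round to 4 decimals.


We compute the gradient at x_0 and apply the update.
f'(x) = 86*x + 42
f'(-4.5992) = 86*-4.5992 + 42 = -353.5312
x_1 = -4.5992 - 0.2*-353.5312 = 66.107


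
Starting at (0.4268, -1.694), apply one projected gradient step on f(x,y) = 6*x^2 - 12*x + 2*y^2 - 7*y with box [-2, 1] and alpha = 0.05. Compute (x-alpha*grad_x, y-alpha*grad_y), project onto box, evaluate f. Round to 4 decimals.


Step 1: Compute gradient at (0.4268, -1.694).
grad_x = 2*6*0.4268 - 12 = -6.8784
grad_y = 2*2*-1.694 - 7 = -13.776
Step 2: Gradient step.
x_raw = 0.4268 - 0.05*-6.8784 = 0.7707
y_raw = -1.694 - 0.05*-13.776 = -1.0052
Step 3: Project onto [-2, 1].
x_proj = clip(0.7707) = 0.7707
y_proj = clip(-1.0052) = -1.0052
Step 4: Evaluate f.
f(0.7707, -1.0052) = 3.3727


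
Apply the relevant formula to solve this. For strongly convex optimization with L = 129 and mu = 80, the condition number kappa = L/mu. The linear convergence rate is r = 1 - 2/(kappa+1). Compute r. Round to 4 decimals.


Step 1: Compute the condition number.
kappa = L/mu = 129/80 = 1.6125
Step 2: Compute the convergence rate.
r = 1 - 2/(kappa + 1) = 1 - 2*mu/(L + mu) = (L - mu)/(L + mu) = 49/209 = 0.2344


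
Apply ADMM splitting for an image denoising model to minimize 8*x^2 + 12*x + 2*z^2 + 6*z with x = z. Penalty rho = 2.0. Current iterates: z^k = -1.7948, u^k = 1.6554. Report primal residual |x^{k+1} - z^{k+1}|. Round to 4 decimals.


ADMM iteration with rho = 2.0, z^k = -1.7948, u^k = 1.6554
Step 1: x-update.
Minimize 8*x^2 + 12*x + (2.0/2)*(x + 1.7948 + 1.6554)^2
FOC: (2*8 + 2.0)*x = -12 + 2.0*(-1.7948 - 1.6554)
x^{k+1} = -1.05
Step 2: z-update.
Minimize 2*z^2 + 6*z + (2.0/2)*(-1.05 - z + 1.6554)^2
FOC: (2*2 + 2.0)*z = -6 + 2.0*(-1.05 + 1.6554)
z^{k+1} = -0.7982
Step 3: u-update.
u^{k+1} = 1.6554 - 1.05 + 0.7982 = 1.4036
Step 4: Primal residual = |-1.05 + 0.7982| = 0.2518


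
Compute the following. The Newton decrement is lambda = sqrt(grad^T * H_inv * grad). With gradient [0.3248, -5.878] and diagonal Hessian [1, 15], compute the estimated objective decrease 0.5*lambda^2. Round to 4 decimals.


Step 1: H is diagonal, so H^(-1) * g = [0.3248, -0.3919].
Step 2: g^T H^(-1) g = sum_i g_i^2 / H_ii
  = (0.3248)^2/1 + (-5.878)^2/15
  = 0.1055 + 2.3034 = 2.4089
Step 3: Objective decrease = 0.5 * g^T H^(-1) g = 1.2044


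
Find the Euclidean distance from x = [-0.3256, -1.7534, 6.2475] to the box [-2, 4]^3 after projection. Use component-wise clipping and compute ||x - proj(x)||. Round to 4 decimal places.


Project each component onto [-2, 4].
clip(-0.3256) = -0.3256, clip(-1.7534) = -1.7534, clip(6.2475) = 4.0
Projection = [-0.3256, -1.7534, 4.0]
Squared diffs: [0.0, 0.0, 5.0513]
Distance = sqrt(5.0513) = 2.2475


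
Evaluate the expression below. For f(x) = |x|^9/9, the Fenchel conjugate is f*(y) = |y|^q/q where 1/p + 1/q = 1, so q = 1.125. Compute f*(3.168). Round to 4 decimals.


The conjugate exponent q satisfies 1/p + 1/q = 1.
p = 9, so q = 9/(9 - 1) = 1.125
|y|^q = 3.168^1.125 = 3.6592
f*(3.168) = 3.6592 / 1.125 = 3.2526


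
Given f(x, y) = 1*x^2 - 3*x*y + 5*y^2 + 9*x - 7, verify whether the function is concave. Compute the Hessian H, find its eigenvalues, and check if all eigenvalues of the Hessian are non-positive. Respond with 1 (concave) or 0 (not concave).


The Hessian of f(x,y) = 1*x^2 - 3*x*y + 5*y^2 + 9*x - 7 is:
H = [[2, -3], [-3, 10]]
Trace = 2 + 10 = 12
Determinant = 2*10 - (-3)^2 = 11
Discriminant = (12)^2 - 4*11 = 100.0
Eigenvalues: lambda_1 = 1.0, lambda_2 = 11.0
The function is not concave.

0


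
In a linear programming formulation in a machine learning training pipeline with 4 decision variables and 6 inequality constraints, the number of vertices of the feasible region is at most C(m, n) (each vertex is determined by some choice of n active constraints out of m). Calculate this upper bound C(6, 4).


Each vertex corresponds to some choice of n active constraints out of m, so the number of vertices is at most C(m, n) = m! / (n!(m-n)!).
m = 6, n = 4
Numerator: 6 * 5 * 4 * 3
Denominator: 4! = 24
C(6, 4) = 15


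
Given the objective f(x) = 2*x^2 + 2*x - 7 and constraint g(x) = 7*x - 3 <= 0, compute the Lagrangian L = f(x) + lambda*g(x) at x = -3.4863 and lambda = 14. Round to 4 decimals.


Step 1: Evaluate f(x).
f(-3.4863) = 2*(-3.4863)^2 + 2*(-3.4863) - 7 = 10.336
Step 2: Evaluate g(x).
g(-3.4863) = 7*-3.4863 - 3 = -27.4041
Step 3: Compute Lagrangian.
L = 10.336 + 14*-27.4041 = -373.3214


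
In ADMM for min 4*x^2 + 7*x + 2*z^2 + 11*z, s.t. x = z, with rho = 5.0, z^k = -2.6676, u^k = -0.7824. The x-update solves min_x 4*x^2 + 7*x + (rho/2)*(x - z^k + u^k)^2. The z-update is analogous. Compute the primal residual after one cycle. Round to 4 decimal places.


ADMM iteration with rho = 5.0, z^k = -2.6676, u^k = -0.7824
Step 1: x-update.
Minimize 4*x^2 + 7*x + (5.0/2)*(x + 2.6676 - 0.7824)^2
FOC: (2*4 + 5.0)*x = -7 + 5.0*(-2.6676 + 0.7824)
x^{k+1} = -1.2635
Step 2: z-update.
Minimize 2*z^2 + 11*z + (5.0/2)*(-1.2635 - z - 0.7824)^2
FOC: (2*2 + 5.0)*z = -11 + 5.0*(-1.2635 - 0.7824)
z^{k+1} = -2.3589
Step 3: u-update.
u^{k+1} = -0.7824 - 1.2635 + 2.3589 = 0.3129
Step 4: Primal residual = |-1.2635 + 2.3589| = 1.0953


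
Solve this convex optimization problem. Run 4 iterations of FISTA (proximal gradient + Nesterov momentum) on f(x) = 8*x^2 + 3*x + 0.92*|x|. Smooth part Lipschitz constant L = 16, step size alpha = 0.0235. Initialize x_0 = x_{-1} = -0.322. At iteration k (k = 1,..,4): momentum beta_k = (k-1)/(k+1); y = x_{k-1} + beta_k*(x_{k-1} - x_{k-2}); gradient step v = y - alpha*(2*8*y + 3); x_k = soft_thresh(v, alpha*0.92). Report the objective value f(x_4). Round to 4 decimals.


FISTA on f(x) = 8*x^2 + 3*x + 0.92*|x|
L = 16, alpha = 0.0235
Iteration 1: beta = 0.0, y = -0.322 + 0.0*(-0.322 + 0.322) = -0.322
  grad(y) = -2.152, v = y - alpha*grad = -0.2714
  prox(v) = soft_thresh(-0.2714, 0.0216) = -0.2498
Iteration 2: beta = 0.3333, y = -0.2498 + 0.3333*(-0.2498 + 0.322) = -0.2257
  grad(y) = -0.6119, v = y - alpha*grad = -0.2114
  prox(v) = soft_thresh(-0.2114, 0.0216) = -0.1897
Iteration 3: beta = 0.5, y = -0.1897 + 0.5*(-0.1897 + 0.2498) = -0.1597
  grad(y) = 0.4446, v = y - alpha*grad = -0.1702
  prox(v) = soft_thresh(-0.1702, 0.0216) = -0.1485
Iteration 4: beta = 0.6, y = -0.1485 + 0.6*(-0.1485 + 0.1897) = -0.1238
  grad(y) = 1.0189, v = y - alpha*grad = -0.1478
  prox(v) = soft_thresh(-0.1478, 0.0216) = -0.1261
f(x_4) = 8*(-0.1261)^2 + 3*(-0.1261) + 0.92*|-0.1261| = -0.1351


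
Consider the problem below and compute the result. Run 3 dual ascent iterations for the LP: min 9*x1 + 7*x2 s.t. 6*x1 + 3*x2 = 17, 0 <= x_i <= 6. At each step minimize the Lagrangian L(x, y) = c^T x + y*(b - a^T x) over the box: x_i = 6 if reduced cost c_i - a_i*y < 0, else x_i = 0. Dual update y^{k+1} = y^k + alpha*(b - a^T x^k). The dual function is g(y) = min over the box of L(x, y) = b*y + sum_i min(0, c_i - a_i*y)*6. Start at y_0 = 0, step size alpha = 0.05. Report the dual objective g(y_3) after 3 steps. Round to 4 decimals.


Dual ascent for LP: min 9*x1 + 7*x2, 6*x1 + 3*x2 = 17, 0 <= x_i <= 6
Step 1: y^k = 0.0, reduced costs: (9.0, 7.0)
  x^k = (0.0, 0.0), subgradient = b - a^T x = 17.0
  y^{k+1} = 0.0 + 0.05*17.0 = 0.85
Step 2: y^k = 0.85, reduced costs: (3.9, 4.45)
  x^k = (0.0, 0.0), subgradient = b - a^T x = 17.0
  y^{k+1} = 0.85 + 0.05*17.0 = 1.7
Step 3: y^k = 1.7, reduced costs: (-1.2, 1.9)
  x^k = (6.0, 0.0), subgradient = b - a^T x = -19.0
  y^{k+1} = 1.7 + 0.05*-19.0 = 0.75
Dual objective at y_3 = 0.75: reduced costs (4.5, 4.75), box minimizer x = (0.0, 0.0)
g(y_3) = b*y + (c1 - a1*y)*x1 + (c2 - a2*y)*x2 = 17*0.75 + 4.5*0.0 + 4.75*0.0 = 12.75 + 0.0 + 0.0 = 12.75


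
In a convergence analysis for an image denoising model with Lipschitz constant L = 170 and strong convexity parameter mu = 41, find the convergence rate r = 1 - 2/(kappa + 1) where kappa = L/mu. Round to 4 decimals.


Step 1: Compute the condition number.
kappa = L/mu = 170/41 = 4.1463
Step 2: Compute the convergence rate.
r = 1 - 2/(kappa + 1) = 1 - 2*mu/(L + mu) = (L - mu)/(L + mu) = 129/211 = 0.6114


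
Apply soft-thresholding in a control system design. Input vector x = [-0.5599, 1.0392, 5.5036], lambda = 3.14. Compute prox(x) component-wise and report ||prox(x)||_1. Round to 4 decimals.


Soft-thresholding with lambda = 3.14:
prox(-0.5599) = sign(-0.5599)*max(|-0.5599| - 3.14, 0) = 0.0
prox(1.0392) = sign(1.0392)*max(|1.0392| - 3.14, 0) = 0.0
prox(5.5036) = sign(5.5036)*max(|5.5036| - 3.14, 0) = 2.3636
prox(x) = [0.0, 0.0, 2.3636]
||prox(x)||_1 = 0.0 + 0.0 + 2.3636 = 2.3636
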